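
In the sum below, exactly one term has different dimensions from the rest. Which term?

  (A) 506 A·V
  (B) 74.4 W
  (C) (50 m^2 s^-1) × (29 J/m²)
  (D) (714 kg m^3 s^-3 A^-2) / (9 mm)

(D)

Expand each in SI base units:
  (A) V·A = J·C⁻¹·A = kg·m²·s⁻³
  (B) W = J·s⁻¹ = kg·m²·s⁻³
  (C) [m²·s⁻¹] · [kg·s⁻²] = kg·m²·s⁻³
  (D) [kg·m³·s⁻³·A⁻²] / [m] = kg·m²·s⁻³·A⁻²
All reduce to kg·m²·s⁻³ except (D), which is kg·m²·s⁻³·A⁻².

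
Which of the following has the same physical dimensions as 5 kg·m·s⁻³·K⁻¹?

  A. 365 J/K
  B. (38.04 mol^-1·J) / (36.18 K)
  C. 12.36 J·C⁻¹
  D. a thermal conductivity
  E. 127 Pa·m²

Reference: kg·m·s⁻³·K⁻¹.
Each option:
  A. J·K⁻¹ = N·m·K⁻¹ = kg·m²·s⁻²·K⁻¹
  B. [kg·m²·s⁻²·mol⁻¹] / [K] = kg·m²·s⁻²·K⁻¹·mol⁻¹
  C. J·C⁻¹ = N·m·(s·A)⁻¹ = kg·m²·s⁻³·A⁻¹
  D. [thermal conductivity] = kg·m·s⁻³·K⁻¹  ← same
  E. Pa·m² = N·m⁻²·m² = kg·m·s⁻²
Only D. matches kg·m·s⁻³·K⁻¹.

D.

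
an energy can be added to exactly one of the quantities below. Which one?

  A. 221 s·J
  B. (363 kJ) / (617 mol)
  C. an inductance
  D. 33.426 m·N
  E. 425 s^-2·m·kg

Reference: [energy] = kg·m²·s⁻².
Each option:
  A. J·s = N·m·s = kg·m²·s⁻¹
  B. [kg·m²·s⁻²] / [mol] = kg·m²·s⁻²·mol⁻¹
  C. [inductance] = kg·m²·s⁻²·A⁻²
  D. N·m = kg·m·s⁻²·m = kg·m²·s⁻²  ← same
  E. kg·m·s⁻²
Only D. matches kg·m²·s⁻².

D.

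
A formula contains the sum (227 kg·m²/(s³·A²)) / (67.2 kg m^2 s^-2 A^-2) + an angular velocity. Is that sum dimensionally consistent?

Dimensions:
  (227 kg·m²/(s³·A²)) / (67.2 kg m^2 s^-2 A^-2):  [kg·m²·s⁻³·A⁻²] / [kg·m²·s⁻²·A⁻²] = s⁻¹
  an angular velocity:  [angular velocity] = s⁻¹
Both are s⁻¹, so they have the same dimensions and can be added.

Yes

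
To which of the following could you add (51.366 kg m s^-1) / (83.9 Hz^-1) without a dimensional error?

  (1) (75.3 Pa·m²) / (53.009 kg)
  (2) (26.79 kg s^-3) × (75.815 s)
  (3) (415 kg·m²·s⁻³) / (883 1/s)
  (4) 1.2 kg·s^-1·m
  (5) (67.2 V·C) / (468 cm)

Reference: [kg·m·s⁻¹] / [s] = kg·m·s⁻².
Each option:
  (1) [kg·m·s⁻²] / [kg] = m·s⁻²
  (2) [kg·s⁻³] · [s] = kg·s⁻²
  (3) [kg·m²·s⁻³] / [s⁻¹] = kg·m²·s⁻²
  (4) kg·m·s⁻¹
  (5) [kg·m²·s⁻²] / [m] = kg·m·s⁻²  ← same
Only (5) matches kg·m·s⁻².

(5)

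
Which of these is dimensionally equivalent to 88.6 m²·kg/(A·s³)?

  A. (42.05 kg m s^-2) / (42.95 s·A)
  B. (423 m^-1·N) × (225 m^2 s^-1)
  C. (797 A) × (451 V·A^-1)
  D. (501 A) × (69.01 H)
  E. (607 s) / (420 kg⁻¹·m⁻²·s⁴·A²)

Reference: kg·m²·s⁻³·A⁻¹.
Each option:
  A. [kg·m·s⁻²] / [s·A] = kg·m·s⁻³·A⁻¹
  B. [kg·s⁻²] · [m²·s⁻¹] = kg·m²·s⁻³
  C. [A] · [kg·m²·s⁻³·A⁻²] = kg·m²·s⁻³·A⁻¹  ← same
  D. [A] · [kg·m²·s⁻²·A⁻²] = kg·m²·s⁻²·A⁻¹
  E. [s] / [kg⁻¹·m⁻²·s⁴·A²] = kg·m²·s⁻³·A⁻²
Only C. matches kg·m²·s⁻³·A⁻¹.

C.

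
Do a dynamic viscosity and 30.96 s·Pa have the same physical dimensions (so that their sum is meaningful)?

Yes

Work out the base dimensions of each:
  a dynamic viscosity:  [dynamic viscosity] = kg·m⁻¹·s⁻¹
  30.96 s·Pa:  Pa·s = N·m⁻²·s = kg·m⁻¹·s⁻¹
Both are kg·m⁻¹·s⁻¹, so they have the same dimensions and can be added.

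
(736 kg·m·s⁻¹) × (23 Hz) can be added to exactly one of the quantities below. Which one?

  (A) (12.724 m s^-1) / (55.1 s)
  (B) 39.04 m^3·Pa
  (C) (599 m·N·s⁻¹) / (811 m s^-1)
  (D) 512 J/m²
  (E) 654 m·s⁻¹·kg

(C)

Reference: [kg·m·s⁻¹] · [s⁻¹] = kg·m·s⁻².
Each option:
  (A) [m·s⁻¹] / [s] = m·s⁻²
  (B) Pa·m³ = N·m⁻²·m³ = kg·m²·s⁻²
  (C) [kg·m²·s⁻³] / [m·s⁻¹] = kg·m·s⁻²  ← same
  (D) J·m⁻² = N·m·m⁻² = kg·s⁻²
  (E) kg·m·s⁻¹
Only (C) matches kg·m·s⁻².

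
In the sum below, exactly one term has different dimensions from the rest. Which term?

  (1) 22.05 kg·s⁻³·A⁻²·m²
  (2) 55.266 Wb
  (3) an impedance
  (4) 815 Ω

(2)

Dimensions:
  (1) kg·m²·s⁻³·A⁻²
  (2) Wb = V·s = kg·m²·s⁻²·A⁻¹
  (3) [impedance] = kg·m²·s⁻³·A⁻²
  (4) Ω = V·A⁻¹ = kg·m²·s⁻³·A⁻²
All reduce to kg·m²·s⁻³·A⁻² except (2), which is kg·m²·s⁻²·A⁻¹.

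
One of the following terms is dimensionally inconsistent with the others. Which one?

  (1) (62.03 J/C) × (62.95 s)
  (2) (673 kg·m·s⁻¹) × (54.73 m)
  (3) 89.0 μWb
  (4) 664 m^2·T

(2)

Expand each in SI base units:
  (1) [kg·m²·s⁻³·A⁻¹] · [s] = kg·m²·s⁻²·A⁻¹
  (2) [kg·m·s⁻¹] · [m] = kg·m²·s⁻¹
  (3) Wb = V·s = kg·m²·s⁻²·A⁻¹
  (4) T·m² = Wb·m⁻²·m² = kg·m²·s⁻²·A⁻¹
All reduce to kg·m²·s⁻²·A⁻¹ except (2), which is kg·m²·s⁻¹.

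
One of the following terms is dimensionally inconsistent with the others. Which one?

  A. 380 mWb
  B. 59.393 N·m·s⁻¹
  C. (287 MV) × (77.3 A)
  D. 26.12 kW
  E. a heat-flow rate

A.

Work out the base dimensions of each:
  A. Wb = V·s = kg·m²·s⁻²·A⁻¹
  B. N·m·s⁻¹ = kg·m·s⁻²·m·s⁻¹ = kg·m²·s⁻³
  C. [kg·m²·s⁻³·A⁻¹] · [A] = kg·m²·s⁻³
  D. W = J·s⁻¹ = kg·m²·s⁻³
  E. [heat-flow rate] = kg·m²·s⁻³
All reduce to kg·m²·s⁻³ except A., which is kg·m²·s⁻²·A⁻¹.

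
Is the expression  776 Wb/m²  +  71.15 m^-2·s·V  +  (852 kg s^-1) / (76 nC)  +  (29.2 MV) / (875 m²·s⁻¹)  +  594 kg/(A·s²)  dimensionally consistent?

Dimensions:
  776 Wb/m²:  Wb·m⁻² = V·s·m⁻² = kg·s⁻²·A⁻¹
  71.15 m^-2·s·V:  V·s·m⁻² = J·C⁻¹·s·m⁻² = kg·s⁻²·A⁻¹
  (852 kg s^-1) / (76 nC):  [kg·s⁻¹] / [s·A] = kg·s⁻²·A⁻¹
  (29.2 MV) / (875 m²·s⁻¹):  [kg·m²·s⁻³·A⁻¹] / [m²·s⁻¹] = kg·s⁻²·A⁻¹
  594 kg/(A·s²):  kg·s⁻²·A⁻¹
Every term reduces to kg·s⁻²·A⁻¹.

Yes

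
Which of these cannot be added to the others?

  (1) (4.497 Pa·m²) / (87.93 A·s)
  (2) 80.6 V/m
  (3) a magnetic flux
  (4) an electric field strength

Work out the base dimensions of each:
  (1) [kg·m·s⁻²] / [s·A] = kg·m·s⁻³·A⁻¹
  (2) V·m⁻¹ = J·C⁻¹·m⁻¹ = kg·m·s⁻³·A⁻¹
  (3) [magnetic flux] = kg·m²·s⁻²·A⁻¹
  (4) [electric field strength] = kg·m·s⁻³·A⁻¹
All reduce to kg·m·s⁻³·A⁻¹ except (3), which is kg·m²·s⁻²·A⁻¹.

(3)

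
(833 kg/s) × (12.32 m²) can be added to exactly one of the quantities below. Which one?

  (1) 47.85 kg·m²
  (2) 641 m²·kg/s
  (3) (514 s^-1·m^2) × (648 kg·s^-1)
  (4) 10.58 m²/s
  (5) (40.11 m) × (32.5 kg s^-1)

Reference: [kg·s⁻¹] · [m²] = kg·m²·s⁻¹.
Each option:
  (1) kg·m²
  (2) kg·m²·s⁻¹  ← same
  (3) [m²·s⁻¹] · [kg·s⁻¹] = kg·m²·s⁻²
  (4) m²·s⁻¹
  (5) [m] · [kg·s⁻¹] = kg·m·s⁻¹
Only (2) matches kg·m²·s⁻¹.

(2)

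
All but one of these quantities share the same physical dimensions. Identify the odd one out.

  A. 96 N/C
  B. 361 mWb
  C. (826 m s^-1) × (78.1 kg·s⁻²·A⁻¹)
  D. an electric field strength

B.

Reduce each to base SI dimensions:
  A. N·C⁻¹ = kg·m·s⁻²·(s·A)⁻¹ = kg·m·s⁻³·A⁻¹
  B. Wb = V·s = kg·m²·s⁻²·A⁻¹
  C. [m·s⁻¹] · [kg·s⁻²·A⁻¹] = kg·m·s⁻³·A⁻¹
  D. [electric field strength] = kg·m·s⁻³·A⁻¹
All reduce to kg·m·s⁻³·A⁻¹ except B., which is kg·m²·s⁻²·A⁻¹.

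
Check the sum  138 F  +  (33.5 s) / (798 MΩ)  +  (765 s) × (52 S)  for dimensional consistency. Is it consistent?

Work out the base dimensions of each:
  138 F:  F = C·V⁻¹ = kg⁻¹·m⁻²·s⁴·A²
  (33.5 s) / (798 MΩ):  [s] / [kg·m²·s⁻³·A⁻²] = kg⁻¹·m⁻²·s⁴·A²
  (765 s) × (52 S):  [s] · [kg⁻¹·m⁻²·s³·A²] = kg⁻¹·m⁻²·s⁴·A²
Every term reduces to kg⁻¹·m⁻²·s⁴·A².

Yes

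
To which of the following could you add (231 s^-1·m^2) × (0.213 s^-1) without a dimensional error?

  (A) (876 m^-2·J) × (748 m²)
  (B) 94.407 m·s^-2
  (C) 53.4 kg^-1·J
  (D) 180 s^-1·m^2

Reference: [m²·s⁻¹] · [s⁻¹] = m²·s⁻².
Each option:
  (A) [kg·s⁻²] · [m²] = kg·m²·s⁻²
  (B) m·s⁻²
  (C) J·kg⁻¹ = N·m·kg⁻¹ = m²·s⁻²  ← same
  (D) m²·s⁻¹
Only (C) matches m²·s⁻².

(C)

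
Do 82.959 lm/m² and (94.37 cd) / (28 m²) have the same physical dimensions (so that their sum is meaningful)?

Yes

Reduce each to base SI dimensions:
  82.959 lm/m²:  lm·m⁻² = cd·m⁻² = m⁻²·cd
  (94.37 cd) / (28 m²):  [cd] / [m²] = m⁻²·cd
Both are m⁻²·cd, so they have the same dimensions and can be added.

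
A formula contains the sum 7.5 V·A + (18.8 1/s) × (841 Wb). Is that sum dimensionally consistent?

Reduce each to base SI dimensions:
  7.5 V·A:  V·A = J·C⁻¹·A = kg·m²·s⁻³
  (18.8 1/s) × (841 Wb):  [s⁻¹] · [kg·m²·s⁻²·A⁻¹] = kg·m²·s⁻³·A⁻¹
kg·m²·s⁻³ ≠ kg·m²·s⁻³·A⁻¹, so they cannot be added.

No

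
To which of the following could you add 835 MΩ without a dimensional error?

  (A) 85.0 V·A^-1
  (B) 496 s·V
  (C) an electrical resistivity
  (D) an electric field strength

(A)

Reference: Ω = V·A⁻¹ = kg·m²·s⁻³·A⁻².
Each option:
  (A) V·A⁻¹ = J·C⁻¹·A⁻¹ = kg·m²·s⁻³·A⁻²  ← same
  (B) V·s = J·C⁻¹·s = kg·m²·s⁻²·A⁻¹
  (C) [electrical resistivity] = kg·m³·s⁻³·A⁻²
  (D) [electric field strength] = kg·m·s⁻³·A⁻¹
Only (A) matches kg·m²·s⁻³·A⁻².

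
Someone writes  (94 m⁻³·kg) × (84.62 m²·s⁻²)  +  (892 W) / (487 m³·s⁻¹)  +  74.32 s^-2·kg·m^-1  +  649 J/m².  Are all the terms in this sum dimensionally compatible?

No

In SI base units:
  (94 m⁻³·kg) × (84.62 m²·s⁻²):  [kg·m⁻³] · [m²·s⁻²] = kg·m⁻¹·s⁻²
  (892 W) / (487 m³·s⁻¹):  [kg·m²·s⁻³] / [m³·s⁻¹] = kg·m⁻¹·s⁻²
  74.32 s^-2·kg·m^-1:  kg·m⁻¹·s⁻²
  649 J/m²:  J·m⁻² = N·m·m⁻² = kg·s⁻²
The terms do not share a single dimension (kg·m⁻¹·s⁻² vs kg·s⁻²).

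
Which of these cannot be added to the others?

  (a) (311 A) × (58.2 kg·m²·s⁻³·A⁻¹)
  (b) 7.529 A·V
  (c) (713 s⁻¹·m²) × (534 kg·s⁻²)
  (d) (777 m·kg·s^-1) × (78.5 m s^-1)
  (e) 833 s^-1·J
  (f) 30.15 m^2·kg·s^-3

Expand each in SI base units:
  (a) [A] · [kg·m²·s⁻³·A⁻¹] = kg·m²·s⁻³
  (b) V·A = J·C⁻¹·A = kg·m²·s⁻³
  (c) [m²·s⁻¹] · [kg·s⁻²] = kg·m²·s⁻³
  (d) [kg·m·s⁻¹] · [m·s⁻¹] = kg·m²·s⁻²
  (e) J·s⁻¹ = N·m·s⁻¹ = kg·m²·s⁻³
  (f) kg·m²·s⁻³
All reduce to kg·m²·s⁻³ except (d), which is kg·m²·s⁻².

(d)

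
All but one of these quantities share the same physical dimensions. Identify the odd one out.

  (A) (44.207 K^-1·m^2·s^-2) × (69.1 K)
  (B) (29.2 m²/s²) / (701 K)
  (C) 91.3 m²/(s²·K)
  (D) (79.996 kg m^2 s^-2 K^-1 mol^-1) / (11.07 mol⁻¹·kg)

(A)

Dimensions:
  (A) [m²·s⁻²·K⁻¹] · [K] = m²·s⁻²
  (B) [m²·s⁻²] / [K] = m²·s⁻²·K⁻¹
  (C) m²·s⁻²·K⁻¹
  (D) [kg·m²·s⁻²·K⁻¹·mol⁻¹] / [kg·mol⁻¹] = m²·s⁻²·K⁻¹
All reduce to m²·s⁻²·K⁻¹ except (A), which is m²·s⁻².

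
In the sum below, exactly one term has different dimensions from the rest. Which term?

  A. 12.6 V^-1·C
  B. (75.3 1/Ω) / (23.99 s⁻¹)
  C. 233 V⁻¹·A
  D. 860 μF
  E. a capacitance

Dimensions:
  A. C·V⁻¹ = s·A·(J·C⁻¹)⁻¹ = kg⁻¹·m⁻²·s⁴·A²
  B. [kg⁻¹·m⁻²·s³·A²] / [s⁻¹] = kg⁻¹·m⁻²·s⁴·A²
  C. A·V⁻¹ = A·(J·C⁻¹)⁻¹ = kg⁻¹·m⁻²·s³·A²
  D. F = C·V⁻¹ = kg⁻¹·m⁻²·s⁴·A²
  E. [capacitance] = kg⁻¹·m⁻²·s⁴·A²
All reduce to kg⁻¹·m⁻²·s⁴·A² except C., which is kg⁻¹·m⁻²·s³·A².

C.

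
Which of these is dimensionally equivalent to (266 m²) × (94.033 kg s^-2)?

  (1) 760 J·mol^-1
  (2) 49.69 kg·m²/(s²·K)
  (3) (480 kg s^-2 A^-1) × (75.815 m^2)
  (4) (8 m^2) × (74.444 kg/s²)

Reference: [m²] · [kg·s⁻²] = kg·m²·s⁻².
Each option:
  (1) J·mol⁻¹ = N·m·mol⁻¹ = kg·m²·s⁻²·mol⁻¹
  (2) kg·m²·s⁻²·K⁻¹
  (3) [kg·s⁻²·A⁻¹] · [m²] = kg·m²·s⁻²·A⁻¹
  (4) [m²] · [kg·s⁻²] = kg·m²·s⁻²  ← same
Only (4) matches kg·m²·s⁻².

(4)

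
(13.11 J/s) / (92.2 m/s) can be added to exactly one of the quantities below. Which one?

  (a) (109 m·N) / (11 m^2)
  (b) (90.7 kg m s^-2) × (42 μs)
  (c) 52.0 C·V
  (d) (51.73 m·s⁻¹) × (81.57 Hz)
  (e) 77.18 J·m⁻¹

(e)

Reference: [kg·m²·s⁻³] / [m·s⁻¹] = kg·m·s⁻².
Each option:
  (a) [kg·m²·s⁻²] / [m²] = kg·s⁻²
  (b) [kg·m·s⁻²] · [s] = kg·m·s⁻¹
  (c) C·V = s·A·J·C⁻¹ = kg·m²·s⁻²
  (d) [m·s⁻¹] · [s⁻¹] = m·s⁻²
  (e) J·m⁻¹ = N·m·m⁻¹ = kg·m·s⁻²  ← same
Only (e) matches kg·m·s⁻².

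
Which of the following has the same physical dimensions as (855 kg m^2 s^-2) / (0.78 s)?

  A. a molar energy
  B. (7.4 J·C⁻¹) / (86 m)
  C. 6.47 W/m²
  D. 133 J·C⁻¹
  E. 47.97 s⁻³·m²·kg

E.

Reference: [kg·m²·s⁻²] / [s] = kg·m²·s⁻³.
Each option:
  A. [molar energy] = kg·m²·s⁻²·mol⁻¹
  B. [kg·m²·s⁻³·A⁻¹] / [m] = kg·m·s⁻³·A⁻¹
  C. W·m⁻² = J·s⁻¹·m⁻² = kg·s⁻³
  D. J·C⁻¹ = N·m·(s·A)⁻¹ = kg·m²·s⁻³·A⁻¹
  E. kg·m²·s⁻³  ← same
Only E. matches kg·m²·s⁻³.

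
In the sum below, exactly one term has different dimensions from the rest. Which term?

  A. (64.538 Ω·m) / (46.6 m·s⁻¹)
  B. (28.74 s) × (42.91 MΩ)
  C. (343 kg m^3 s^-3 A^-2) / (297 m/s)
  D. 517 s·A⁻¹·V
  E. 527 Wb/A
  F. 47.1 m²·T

Work out the base dimensions of each:
  A. [kg·m³·s⁻³·A⁻²] / [m·s⁻¹] = kg·m²·s⁻²·A⁻²
  B. [s] · [kg·m²·s⁻³·A⁻²] = kg·m²·s⁻²·A⁻²
  C. [kg·m³·s⁻³·A⁻²] / [m·s⁻¹] = kg·m²·s⁻²·A⁻²
  D. V·s·A⁻¹ = J·C⁻¹·s·A⁻¹ = kg·m²·s⁻²·A⁻²
  E. Wb·A⁻¹ = V·s·A⁻¹ = kg·m²·s⁻²·A⁻²
  F. T·m² = Wb·m⁻²·m² = kg·m²·s⁻²·A⁻¹
All reduce to kg·m²·s⁻²·A⁻² except F., which is kg·m²·s⁻²·A⁻¹.

F.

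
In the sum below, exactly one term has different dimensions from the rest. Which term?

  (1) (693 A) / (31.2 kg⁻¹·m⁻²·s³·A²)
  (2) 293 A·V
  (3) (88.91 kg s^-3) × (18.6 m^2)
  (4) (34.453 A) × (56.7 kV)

(1)

Expand each in SI base units:
  (1) [A] / [kg⁻¹·m⁻²·s³·A²] = kg·m²·s⁻³·A⁻¹
  (2) V·A = J·C⁻¹·A = kg·m²·s⁻³
  (3) [kg·s⁻³] · [m²] = kg·m²·s⁻³
  (4) [A] · [kg·m²·s⁻³·A⁻¹] = kg·m²·s⁻³
All reduce to kg·m²·s⁻³ except (1), which is kg·m²·s⁻³·A⁻¹.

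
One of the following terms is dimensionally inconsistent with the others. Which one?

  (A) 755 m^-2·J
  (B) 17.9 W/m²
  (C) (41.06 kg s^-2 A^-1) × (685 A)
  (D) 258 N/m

Work out the base dimensions of each:
  (A) J·m⁻² = N·m·m⁻² = kg·s⁻²
  (B) W·m⁻² = J·s⁻¹·m⁻² = kg·s⁻³
  (C) [kg·s⁻²·A⁻¹] · [A] = kg·s⁻²
  (D) N·m⁻¹ = kg·m·s⁻²·m⁻¹ = kg·s⁻²
All reduce to kg·s⁻² except (B), which is kg·s⁻³.

(B)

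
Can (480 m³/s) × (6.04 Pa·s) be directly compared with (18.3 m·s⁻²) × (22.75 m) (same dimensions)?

Reduce each to base SI dimensions:
  (480 m³/s) × (6.04 Pa·s):  [m³·s⁻¹] · [kg·m⁻¹·s⁻¹] = kg·m²·s⁻²
  (18.3 m·s⁻²) × (22.75 m):  [m·s⁻²] · [m] = m²·s⁻²
kg·m²·s⁻² ≠ m²·s⁻², so they cannot be added.

No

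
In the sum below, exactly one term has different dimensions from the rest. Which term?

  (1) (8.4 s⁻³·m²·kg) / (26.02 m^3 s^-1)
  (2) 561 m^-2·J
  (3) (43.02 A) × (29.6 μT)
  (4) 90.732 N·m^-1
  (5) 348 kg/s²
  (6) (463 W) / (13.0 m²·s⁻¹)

Reduce each to base SI dimensions:
  (1) [kg·m²·s⁻³] / [m³·s⁻¹] = kg·m⁻¹·s⁻²
  (2) J·m⁻² = N·m·m⁻² = kg·s⁻²
  (3) [A] · [kg·s⁻²·A⁻¹] = kg·s⁻²
  (4) N·m⁻¹ = kg·m·s⁻²·m⁻¹ = kg·s⁻²
  (5) kg·s⁻²
  (6) [kg·m²·s⁻³] / [m²·s⁻¹] = kg·s⁻²
All reduce to kg·s⁻² except (1), which is kg·m⁻¹·s⁻².

(1)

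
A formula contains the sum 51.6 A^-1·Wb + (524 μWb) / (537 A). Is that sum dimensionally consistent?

Yes

Dimensions:
  51.6 A^-1·Wb:  Wb·A⁻¹ = V·s·A⁻¹ = kg·m²·s⁻²·A⁻²
  (524 μWb) / (537 A):  [kg·m²·s⁻²·A⁻¹] / [A] = kg·m²·s⁻²·A⁻²
Both are kg·m²·s⁻²·A⁻², so they have the same dimensions and can be added.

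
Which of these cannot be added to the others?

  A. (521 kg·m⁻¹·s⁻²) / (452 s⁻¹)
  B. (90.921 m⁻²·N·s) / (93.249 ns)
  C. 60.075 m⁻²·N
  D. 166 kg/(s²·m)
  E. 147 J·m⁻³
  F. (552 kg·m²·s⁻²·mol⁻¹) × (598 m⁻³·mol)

A.

Expand each in SI base units:
  A. [kg·m⁻¹·s⁻²] / [s⁻¹] = kg·m⁻¹·s⁻¹
  B. [kg·m⁻¹·s⁻¹] / [s] = kg·m⁻¹·s⁻²
  C. N·m⁻² = kg·m·s⁻²·m⁻² = kg·m⁻¹·s⁻²
  D. kg·m⁻¹·s⁻²
  E. J·m⁻³ = N·m·m⁻³ = kg·m⁻¹·s⁻²
  F. [kg·m²·s⁻²·mol⁻¹] · [m⁻³·mol] = kg·m⁻¹·s⁻²
All reduce to kg·m⁻¹·s⁻² except A., which is kg·m⁻¹·s⁻¹.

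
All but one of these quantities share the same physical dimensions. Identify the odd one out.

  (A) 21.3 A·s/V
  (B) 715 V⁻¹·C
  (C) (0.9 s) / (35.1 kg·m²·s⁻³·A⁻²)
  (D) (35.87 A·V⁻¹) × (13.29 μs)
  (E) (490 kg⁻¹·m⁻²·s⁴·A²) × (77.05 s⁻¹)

(E)

Expand each in SI base units:
  (A) A·s·V⁻¹ = A·s·(J·C⁻¹)⁻¹ = kg⁻¹·m⁻²·s⁴·A²
  (B) C·V⁻¹ = s·A·(J·C⁻¹)⁻¹ = kg⁻¹·m⁻²·s⁴·A²
  (C) [s] / [kg·m²·s⁻³·A⁻²] = kg⁻¹·m⁻²·s⁴·A²
  (D) [kg⁻¹·m⁻²·s³·A²] · [s] = kg⁻¹·m⁻²·s⁴·A²
  (E) [kg⁻¹·m⁻²·s⁴·A²] · [s⁻¹] = kg⁻¹·m⁻²·s³·A²
All reduce to kg⁻¹·m⁻²·s⁴·A² except (E), which is kg⁻¹·m⁻²·s³·A².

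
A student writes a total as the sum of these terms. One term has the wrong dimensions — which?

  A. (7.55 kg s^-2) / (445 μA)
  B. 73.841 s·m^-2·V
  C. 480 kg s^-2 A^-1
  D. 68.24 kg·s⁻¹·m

Dimensions:
  A. [kg·s⁻²] / [A] = kg·s⁻²·A⁻¹
  B. V·s·m⁻² = J·C⁻¹·s·m⁻² = kg·s⁻²·A⁻¹
  C. kg·s⁻²·A⁻¹
  D. kg·m·s⁻¹
All reduce to kg·s⁻²·A⁻¹ except D., which is kg·m·s⁻¹.

D.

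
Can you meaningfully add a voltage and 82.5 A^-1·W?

Yes

Dimensions:
  a voltage:  [voltage] = kg·m²·s⁻³·A⁻¹
  82.5 A^-1·W:  W·A⁻¹ = J·s⁻¹·A⁻¹ = kg·m²·s⁻³·A⁻¹
Both are kg·m²·s⁻³·A⁻¹, so they have the same dimensions and can be added.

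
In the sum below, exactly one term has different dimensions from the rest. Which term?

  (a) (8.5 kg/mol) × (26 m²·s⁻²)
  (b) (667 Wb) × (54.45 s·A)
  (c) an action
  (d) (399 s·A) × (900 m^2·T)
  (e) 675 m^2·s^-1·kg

Expand each in SI base units:
  (a) [kg·mol⁻¹] · [m²·s⁻²] = kg·m²·s⁻²·mol⁻¹
  (b) [kg·m²·s⁻²·A⁻¹] · [s·A] = kg·m²·s⁻¹
  (c) [action] = kg·m²·s⁻¹
  (d) [s·A] · [kg·m²·s⁻²·A⁻¹] = kg·m²·s⁻¹
  (e) kg·m²·s⁻¹
All reduce to kg·m²·s⁻¹ except (a), which is kg·m²·s⁻²·mol⁻¹.

(a)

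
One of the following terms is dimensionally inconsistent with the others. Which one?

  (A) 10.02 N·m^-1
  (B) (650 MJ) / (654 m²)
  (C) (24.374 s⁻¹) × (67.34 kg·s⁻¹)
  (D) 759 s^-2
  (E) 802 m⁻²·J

Reduce each to base SI dimensions:
  (A) N·m⁻¹ = kg·m·s⁻²·m⁻¹ = kg·s⁻²
  (B) [kg·m²·s⁻²] / [m²] = kg·s⁻²
  (C) [s⁻¹] · [kg·s⁻¹] = kg·s⁻²
  (D) s⁻²
  (E) J·m⁻² = N·m·m⁻² = kg·s⁻²
All reduce to kg·s⁻² except (D), which is s⁻².

(D)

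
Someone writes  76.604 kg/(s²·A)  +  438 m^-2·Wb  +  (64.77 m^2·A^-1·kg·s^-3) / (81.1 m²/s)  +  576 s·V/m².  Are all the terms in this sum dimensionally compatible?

Dimensions:
  76.604 kg/(s²·A):  kg·s⁻²·A⁻¹
  438 m^-2·Wb:  Wb·m⁻² = V·s·m⁻² = kg·s⁻²·A⁻¹
  (64.77 m^2·A^-1·kg·s^-3) / (81.1 m²/s):  [kg·m²·s⁻³·A⁻¹] / [m²·s⁻¹] = kg·s⁻²·A⁻¹
  576 s·V/m²:  V·s·m⁻² = J·C⁻¹·s·m⁻² = kg·s⁻²·A⁻¹
Every term reduces to kg·s⁻²·A⁻¹.

Yes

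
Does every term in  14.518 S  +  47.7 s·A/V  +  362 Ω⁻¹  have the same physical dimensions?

No

Work out the base dimensions of each:
  14.518 S:  S = Ω⁻¹ = kg⁻¹·m⁻²·s³·A²
  47.7 s·A/V:  A·s·V⁻¹ = A·s·(J·C⁻¹)⁻¹ = kg⁻¹·m⁻²·s⁴·A²
  362 Ω⁻¹:  Ω⁻¹ = (V·A⁻¹)⁻¹ = kg⁻¹·m⁻²·s³·A²
The terms do not share a single dimension (kg⁻¹·m⁻²·s³·A² vs kg⁻¹·m⁻²·s⁴·A²).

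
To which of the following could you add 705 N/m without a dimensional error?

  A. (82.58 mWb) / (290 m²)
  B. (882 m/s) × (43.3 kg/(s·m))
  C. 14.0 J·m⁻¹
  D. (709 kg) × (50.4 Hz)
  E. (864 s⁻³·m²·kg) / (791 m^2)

Reference: N·m⁻¹ = kg·m·s⁻²·m⁻¹ = kg·s⁻².
Each option:
  A. [kg·m²·s⁻²·A⁻¹] / [m²] = kg·s⁻²·A⁻¹
  B. [m·s⁻¹] · [kg·m⁻¹·s⁻¹] = kg·s⁻²  ← same
  C. J·m⁻¹ = N·m·m⁻¹ = kg·m·s⁻²
  D. [kg] · [s⁻¹] = kg·s⁻¹
  E. [kg·m²·s⁻³] / [m²] = kg·s⁻³
Only B. matches kg·s⁻².

B.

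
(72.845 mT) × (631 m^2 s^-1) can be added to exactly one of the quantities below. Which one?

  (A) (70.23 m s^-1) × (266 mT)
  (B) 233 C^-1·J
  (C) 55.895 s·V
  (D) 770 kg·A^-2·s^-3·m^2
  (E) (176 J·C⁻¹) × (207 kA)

Reference: [kg·s⁻²·A⁻¹] · [m²·s⁻¹] = kg·m²·s⁻³·A⁻¹.
Each option:
  (A) [m·s⁻¹] · [kg·s⁻²·A⁻¹] = kg·m·s⁻³·A⁻¹
  (B) J·C⁻¹ = N·m·(s·A)⁻¹ = kg·m²·s⁻³·A⁻¹  ← same
  (C) V·s = J·C⁻¹·s = kg·m²·s⁻²·A⁻¹
  (D) kg·m²·s⁻³·A⁻²
  (E) [kg·m²·s⁻³·A⁻¹] · [A] = kg·m²·s⁻³
Only (B) matches kg·m²·s⁻³·A⁻¹.

(B)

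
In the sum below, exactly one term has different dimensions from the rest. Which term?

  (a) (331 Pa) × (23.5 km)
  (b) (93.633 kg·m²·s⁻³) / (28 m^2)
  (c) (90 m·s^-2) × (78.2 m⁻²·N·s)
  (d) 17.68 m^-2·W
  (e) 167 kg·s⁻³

(a)

Dimensions:
  (a) [kg·m⁻¹·s⁻²] · [m] = kg·s⁻²
  (b) [kg·m²·s⁻³] / [m²] = kg·s⁻³
  (c) [m·s⁻²] · [kg·m⁻¹·s⁻¹] = kg·s⁻³
  (d) W·m⁻² = J·s⁻¹·m⁻² = kg·s⁻³
  (e) kg·s⁻³
All reduce to kg·s⁻³ except (a), which is kg·s⁻².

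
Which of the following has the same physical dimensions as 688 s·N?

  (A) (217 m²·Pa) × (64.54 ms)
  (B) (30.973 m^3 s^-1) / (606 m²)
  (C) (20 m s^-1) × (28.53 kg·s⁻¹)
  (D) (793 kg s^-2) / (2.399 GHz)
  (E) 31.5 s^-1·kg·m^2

Reference: N·s = kg·m·s⁻²·s = kg·m·s⁻¹.
Each option:
  (A) [kg·m·s⁻²] · [s] = kg·m·s⁻¹  ← same
  (B) [m³·s⁻¹] / [m²] = m·s⁻¹
  (C) [m·s⁻¹] · [kg·s⁻¹] = kg·m·s⁻²
  (D) [kg·s⁻²] / [s⁻¹] = kg·s⁻¹
  (E) kg·m²·s⁻¹
Only (A) matches kg·m·s⁻¹.

(A)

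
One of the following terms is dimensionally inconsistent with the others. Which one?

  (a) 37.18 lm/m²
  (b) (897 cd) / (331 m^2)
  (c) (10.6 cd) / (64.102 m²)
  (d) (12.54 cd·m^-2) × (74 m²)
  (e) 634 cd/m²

(d)

Expand each in SI base units:
  (a) lm·m⁻² = cd·m⁻² = m⁻²·cd
  (b) [cd] / [m²] = m⁻²·cd
  (c) [cd] / [m²] = m⁻²·cd
  (d) [m⁻²·cd] · [m²] = cd
  (e) cd·m⁻² = m⁻²·cd
All reduce to m⁻²·cd except (d), which is cd.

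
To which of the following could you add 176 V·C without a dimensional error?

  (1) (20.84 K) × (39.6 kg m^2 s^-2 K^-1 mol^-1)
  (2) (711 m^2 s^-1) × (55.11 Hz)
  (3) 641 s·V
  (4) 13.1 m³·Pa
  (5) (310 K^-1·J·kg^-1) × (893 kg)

Reference: C·V = s·A·J·C⁻¹ = kg·m²·s⁻².
Each option:
  (1) [K] · [kg·m²·s⁻²·K⁻¹·mol⁻¹] = kg·m²·s⁻²·mol⁻¹
  (2) [m²·s⁻¹] · [s⁻¹] = m²·s⁻²
  (3) V·s = J·C⁻¹·s = kg·m²·s⁻²·A⁻¹
  (4) Pa·m³ = N·m⁻²·m³ = kg·m²·s⁻²  ← same
  (5) [m²·s⁻²·K⁻¹] · [kg] = kg·m²·s⁻²·K⁻¹
Only (4) matches kg·m²·s⁻².

(4)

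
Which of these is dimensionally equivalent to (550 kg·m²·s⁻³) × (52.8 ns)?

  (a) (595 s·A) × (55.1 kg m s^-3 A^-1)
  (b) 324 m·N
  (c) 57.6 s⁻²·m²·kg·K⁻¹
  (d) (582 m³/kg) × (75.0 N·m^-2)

(b)

Reference: [kg·m²·s⁻³] · [s] = kg·m²·s⁻².
Each option:
  (a) [s·A] · [kg·m·s⁻³·A⁻¹] = kg·m·s⁻²
  (b) N·m = kg·m·s⁻²·m = kg·m²·s⁻²  ← same
  (c) kg·m²·s⁻²·K⁻¹
  (d) [kg⁻¹·m³] · [kg·m⁻¹·s⁻²] = m²·s⁻²
Only (b) matches kg·m²·s⁻².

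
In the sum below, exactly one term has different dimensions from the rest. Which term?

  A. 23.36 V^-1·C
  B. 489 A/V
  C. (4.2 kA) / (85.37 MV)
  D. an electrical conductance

In SI base units:
  A. C·V⁻¹ = s·A·(J·C⁻¹)⁻¹ = kg⁻¹·m⁻²·s⁴·A²
  B. A·V⁻¹ = A·(J·C⁻¹)⁻¹ = kg⁻¹·m⁻²·s³·A²
  C. [A] / [kg·m²·s⁻³·A⁻¹] = kg⁻¹·m⁻²·s³·A²
  D. [electrical conductance] = kg⁻¹·m⁻²·s³·A²
All reduce to kg⁻¹·m⁻²·s³·A² except A., which is kg⁻¹·m⁻²·s⁴·A².

A.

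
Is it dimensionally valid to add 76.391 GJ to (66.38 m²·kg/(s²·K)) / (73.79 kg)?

No

In SI base units:
  76.391 GJ:  J = N·m = kg·m²·s⁻²
  (66.38 m²·kg/(s²·K)) / (73.79 kg):  [kg·m²·s⁻²·K⁻¹] / [kg] = m²·s⁻²·K⁻¹
kg·m²·s⁻² ≠ m²·s⁻²·K⁻¹, so they cannot be added.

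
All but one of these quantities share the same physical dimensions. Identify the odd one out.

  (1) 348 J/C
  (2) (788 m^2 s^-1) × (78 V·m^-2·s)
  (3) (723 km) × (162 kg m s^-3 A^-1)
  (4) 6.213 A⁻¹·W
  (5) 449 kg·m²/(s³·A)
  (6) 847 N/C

Dimensions:
  (1) J·C⁻¹ = N·m·(s·A)⁻¹ = kg·m²·s⁻³·A⁻¹
  (2) [m²·s⁻¹] · [kg·s⁻²·A⁻¹] = kg·m²·s⁻³·A⁻¹
  (3) [m] · [kg·m·s⁻³·A⁻¹] = kg·m²·s⁻³·A⁻¹
  (4) W·A⁻¹ = J·s⁻¹·A⁻¹ = kg·m²·s⁻³·A⁻¹
  (5) kg·m²·s⁻³·A⁻¹
  (6) N·C⁻¹ = kg·m·s⁻²·(s·A)⁻¹ = kg·m·s⁻³·A⁻¹
All reduce to kg·m²·s⁻³·A⁻¹ except (6), which is kg·m·s⁻³·A⁻¹.

(6)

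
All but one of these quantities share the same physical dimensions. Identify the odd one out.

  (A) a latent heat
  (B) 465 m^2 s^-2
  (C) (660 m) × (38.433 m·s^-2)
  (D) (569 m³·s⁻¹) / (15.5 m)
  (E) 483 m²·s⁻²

(D)

Expand each in SI base units:
  (A) [latent heat] = m²·s⁻²
  (B) m²·s⁻²
  (C) [m] · [m·s⁻²] = m²·s⁻²
  (D) [m³·s⁻¹] / [m] = m²·s⁻¹
  (E) m²·s⁻²
All reduce to m²·s⁻² except (D), which is m²·s⁻¹.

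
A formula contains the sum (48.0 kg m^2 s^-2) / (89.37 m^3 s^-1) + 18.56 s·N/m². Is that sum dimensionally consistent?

Yes

In SI base units:
  (48.0 kg m^2 s^-2) / (89.37 m^3 s^-1):  [kg·m²·s⁻²] / [m³·s⁻¹] = kg·m⁻¹·s⁻¹
  18.56 s·N/m²:  N·s·m⁻² = kg·m·s⁻²·s·m⁻² = kg·m⁻¹·s⁻¹
Both are kg·m⁻¹·s⁻¹, so they have the same dimensions and can be added.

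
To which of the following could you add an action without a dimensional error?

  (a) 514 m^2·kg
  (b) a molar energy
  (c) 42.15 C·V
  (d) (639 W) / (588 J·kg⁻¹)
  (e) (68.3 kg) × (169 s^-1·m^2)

Reference: [action] = kg·m²·s⁻¹.
Each option:
  (a) kg·m²
  (b) [molar energy] = kg·m²·s⁻²·mol⁻¹
  (c) C·V = s·A·J·C⁻¹ = kg·m²·s⁻²
  (d) [kg·m²·s⁻³] / [m²·s⁻²] = kg·s⁻¹
  (e) [kg] · [m²·s⁻¹] = kg·m²·s⁻¹  ← same
Only (e) matches kg·m²·s⁻¹.

(e)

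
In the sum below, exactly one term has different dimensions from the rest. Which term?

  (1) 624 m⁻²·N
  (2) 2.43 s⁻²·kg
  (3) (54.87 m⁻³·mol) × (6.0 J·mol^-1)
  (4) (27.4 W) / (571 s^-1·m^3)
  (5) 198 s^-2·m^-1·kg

Expand each in SI base units:
  (1) N·m⁻² = kg·m·s⁻²·m⁻² = kg·m⁻¹·s⁻²
  (2) kg·s⁻²
  (3) [m⁻³·mol] · [kg·m²·s⁻²·mol⁻¹] = kg·m⁻¹·s⁻²
  (4) [kg·m²·s⁻³] / [m³·s⁻¹] = kg·m⁻¹·s⁻²
  (5) kg·m⁻¹·s⁻²
All reduce to kg·m⁻¹·s⁻² except (2), which is kg·s⁻².

(2)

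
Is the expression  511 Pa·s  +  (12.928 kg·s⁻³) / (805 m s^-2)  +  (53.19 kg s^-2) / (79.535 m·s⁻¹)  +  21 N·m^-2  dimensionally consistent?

No

Reduce each to base SI dimensions:
  511 Pa·s:  Pa·s = N·m⁻²·s = kg·m⁻¹·s⁻¹
  (12.928 kg·s⁻³) / (805 m s^-2):  [kg·s⁻³] / [m·s⁻²] = kg·m⁻¹·s⁻¹
  (53.19 kg s^-2) / (79.535 m·s⁻¹):  [kg·s⁻²] / [m·s⁻¹] = kg·m⁻¹·s⁻¹
  21 N·m^-2:  N·m⁻² = kg·m·s⁻²·m⁻² = kg·m⁻¹·s⁻²
The terms do not share a single dimension (kg·m⁻¹·s⁻² vs kg·m⁻¹·s⁻¹).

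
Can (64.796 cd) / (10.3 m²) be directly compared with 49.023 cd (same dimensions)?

No

Dimensions:
  (64.796 cd) / (10.3 m²):  [cd] / [m²] = m⁻²·cd
  49.023 cd:  cd
m⁻²·cd ≠ cd, so they cannot be added.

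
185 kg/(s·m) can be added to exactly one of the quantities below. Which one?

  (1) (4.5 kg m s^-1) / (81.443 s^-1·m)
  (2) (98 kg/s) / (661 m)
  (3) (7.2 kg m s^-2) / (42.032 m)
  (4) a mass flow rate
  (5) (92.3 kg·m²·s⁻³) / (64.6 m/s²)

(2)

Reference: kg·m⁻¹·s⁻¹.
Each option:
  (1) [kg·m·s⁻¹] / [m·s⁻¹] = kg
  (2) [kg·s⁻¹] / [m] = kg·m⁻¹·s⁻¹  ← same
  (3) [kg·m·s⁻²] / [m] = kg·s⁻²
  (4) [mass flow rate] = kg·s⁻¹
  (5) [kg·m²·s⁻³] / [m·s⁻²] = kg·m·s⁻¹
Only (2) matches kg·m⁻¹·s⁻¹.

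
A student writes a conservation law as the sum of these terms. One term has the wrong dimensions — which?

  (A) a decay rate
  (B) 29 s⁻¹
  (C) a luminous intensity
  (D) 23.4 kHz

Reduce each to base SI dimensions:
  (A) [decay rate] = s⁻¹
  (B) s⁻¹
  (C) [luminous intensity] = cd
  (D) Hz = s⁻¹
All reduce to s⁻¹ except (C), which is cd.

(C)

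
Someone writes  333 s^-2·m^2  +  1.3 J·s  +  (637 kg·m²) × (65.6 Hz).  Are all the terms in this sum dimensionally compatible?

No

Work out the base dimensions of each:
  333 s^-2·m^2:  m²·s⁻²
  1.3 J·s:  J·s = N·m·s = kg·m²·s⁻¹
  (637 kg·m²) × (65.6 Hz):  [kg·m²] · [s⁻¹] = kg·m²·s⁻¹
The terms do not share a single dimension (kg·m²·s⁻¹ vs m²·s⁻²).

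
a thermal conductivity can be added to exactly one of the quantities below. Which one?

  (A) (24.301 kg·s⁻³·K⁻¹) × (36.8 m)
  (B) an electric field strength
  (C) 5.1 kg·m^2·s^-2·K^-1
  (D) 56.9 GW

(A)

Reference: [thermal conductivity] = kg·m·s⁻³·K⁻¹.
Each option:
  (A) [kg·s⁻³·K⁻¹] · [m] = kg·m·s⁻³·K⁻¹  ← same
  (B) [electric field strength] = kg·m·s⁻³·A⁻¹
  (C) kg·m²·s⁻²·K⁻¹
  (D) W = J·s⁻¹ = kg·m²·s⁻³
Only (A) matches kg·m·s⁻³·K⁻¹.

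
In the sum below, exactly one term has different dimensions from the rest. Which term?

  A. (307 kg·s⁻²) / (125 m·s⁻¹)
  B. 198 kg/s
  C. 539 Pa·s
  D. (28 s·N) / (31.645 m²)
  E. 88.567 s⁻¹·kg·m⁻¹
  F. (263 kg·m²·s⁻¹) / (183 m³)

B.

Reduce each to base SI dimensions:
  A. [kg·s⁻²] / [m·s⁻¹] = kg·m⁻¹·s⁻¹
  B. kg·s⁻¹
  C. Pa·s = N·m⁻²·s = kg·m⁻¹·s⁻¹
  D. [kg·m·s⁻¹] / [m²] = kg·m⁻¹·s⁻¹
  E. kg·m⁻¹·s⁻¹
  F. [kg·m²·s⁻¹] / [m³] = kg·m⁻¹·s⁻¹
All reduce to kg·m⁻¹·s⁻¹ except B., which is kg·s⁻¹.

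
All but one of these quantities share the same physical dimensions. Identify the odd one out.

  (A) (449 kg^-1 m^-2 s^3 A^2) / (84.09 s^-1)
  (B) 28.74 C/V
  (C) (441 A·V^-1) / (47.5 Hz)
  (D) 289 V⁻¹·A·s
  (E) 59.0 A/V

(E)

Expand each in SI base units:
  (A) [kg⁻¹·m⁻²·s³·A²] / [s⁻¹] = kg⁻¹·m⁻²·s⁴·A²
  (B) C·V⁻¹ = s·A·(J·C⁻¹)⁻¹ = kg⁻¹·m⁻²·s⁴·A²
  (C) [kg⁻¹·m⁻²·s³·A²] / [s⁻¹] = kg⁻¹·m⁻²·s⁴·A²
  (D) A·s·V⁻¹ = A·s·(J·C⁻¹)⁻¹ = kg⁻¹·m⁻²·s⁴·A²
  (E) A·V⁻¹ = A·(J·C⁻¹)⁻¹ = kg⁻¹·m⁻²·s³·A²
All reduce to kg⁻¹·m⁻²·s⁴·A² except (E), which is kg⁻¹·m⁻²·s³·A².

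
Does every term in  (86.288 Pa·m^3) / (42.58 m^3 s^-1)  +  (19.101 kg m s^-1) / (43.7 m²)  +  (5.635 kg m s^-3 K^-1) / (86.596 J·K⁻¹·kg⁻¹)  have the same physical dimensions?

In SI base units:
  (86.288 Pa·m^3) / (42.58 m^3 s^-1):  [kg·m²·s⁻²] / [m³·s⁻¹] = kg·m⁻¹·s⁻¹
  (19.101 kg m s^-1) / (43.7 m²):  [kg·m·s⁻¹] / [m²] = kg·m⁻¹·s⁻¹
  (5.635 kg m s^-3 K^-1) / (86.596 J·K⁻¹·kg⁻¹):  [kg·m·s⁻³·K⁻¹] / [m²·s⁻²·K⁻¹] = kg·m⁻¹·s⁻¹
Every term reduces to kg·m⁻¹·s⁻¹.

Yes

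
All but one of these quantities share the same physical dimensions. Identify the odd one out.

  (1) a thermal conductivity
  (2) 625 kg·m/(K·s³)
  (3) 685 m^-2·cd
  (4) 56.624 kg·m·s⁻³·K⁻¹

(3)

Dimensions:
  (1) [thermal conductivity] = kg·m·s⁻³·K⁻¹
  (2) kg·m·s⁻³·K⁻¹
  (3) cd·m⁻² = m⁻²·cd
  (4) kg·m·s⁻³·K⁻¹
All reduce to kg·m·s⁻³·K⁻¹ except (3), which is m⁻²·cd.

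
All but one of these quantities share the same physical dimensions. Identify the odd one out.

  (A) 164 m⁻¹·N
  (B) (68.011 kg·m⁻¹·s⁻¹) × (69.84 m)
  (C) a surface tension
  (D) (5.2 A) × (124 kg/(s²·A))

Work out the base dimensions of each:
  (A) N·m⁻¹ = kg·m·s⁻²·m⁻¹ = kg·s⁻²
  (B) [kg·m⁻¹·s⁻¹] · [m] = kg·s⁻¹
  (C) [surface tension] = kg·s⁻²
  (D) [A] · [kg·s⁻²·A⁻¹] = kg·s⁻²
All reduce to kg·s⁻² except (B), which is kg·s⁻¹.

(B)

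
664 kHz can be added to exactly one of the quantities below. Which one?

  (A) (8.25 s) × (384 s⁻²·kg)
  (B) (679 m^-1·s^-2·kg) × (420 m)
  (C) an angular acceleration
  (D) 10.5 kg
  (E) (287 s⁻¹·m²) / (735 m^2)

(E)

Reference: Hz = s⁻¹.
Each option:
  (A) [s] · [kg·s⁻²] = kg·s⁻¹
  (B) [kg·m⁻¹·s⁻²] · [m] = kg·s⁻²
  (C) [angular acceleration] = s⁻²
  (D) kg
  (E) [m²·s⁻¹] / [m²] = s⁻¹  ← same
Only (E) matches s⁻¹.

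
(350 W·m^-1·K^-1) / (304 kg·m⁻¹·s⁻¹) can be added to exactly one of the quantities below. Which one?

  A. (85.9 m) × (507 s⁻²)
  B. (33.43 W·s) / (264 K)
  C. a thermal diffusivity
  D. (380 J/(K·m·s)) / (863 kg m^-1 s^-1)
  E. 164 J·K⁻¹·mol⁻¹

D.

Reference: [kg·m·s⁻³·K⁻¹] / [kg·m⁻¹·s⁻¹] = m²·s⁻²·K⁻¹.
Each option:
  A. [m] · [s⁻²] = m·s⁻²
  B. [kg·m²·s⁻²] / [K] = kg·m²·s⁻²·K⁻¹
  C. [thermal diffusivity] = m²·s⁻¹
  D. [kg·m·s⁻³·K⁻¹] / [kg·m⁻¹·s⁻¹] = m²·s⁻²·K⁻¹  ← same
  E. J·mol⁻¹·K⁻¹ = N·m·mol⁻¹·K⁻¹ = kg·m²·s⁻²·K⁻¹·mol⁻¹
Only D. matches m²·s⁻²·K⁻¹.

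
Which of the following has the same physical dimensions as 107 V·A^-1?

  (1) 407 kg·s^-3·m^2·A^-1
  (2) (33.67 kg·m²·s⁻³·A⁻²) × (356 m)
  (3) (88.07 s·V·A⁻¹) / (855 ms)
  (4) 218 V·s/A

(3)

Reference: V·A⁻¹ = J·C⁻¹·A⁻¹ = kg·m²·s⁻³·A⁻².
Each option:
  (1) kg·m²·s⁻³·A⁻¹
  (2) [kg·m²·s⁻³·A⁻²] · [m] = kg·m³·s⁻³·A⁻²
  (3) [kg·m²·s⁻²·A⁻²] / [s] = kg·m²·s⁻³·A⁻²  ← same
  (4) V·s·A⁻¹ = J·C⁻¹·s·A⁻¹ = kg·m²·s⁻²·A⁻²
Only (3) matches kg·m²·s⁻³·A⁻².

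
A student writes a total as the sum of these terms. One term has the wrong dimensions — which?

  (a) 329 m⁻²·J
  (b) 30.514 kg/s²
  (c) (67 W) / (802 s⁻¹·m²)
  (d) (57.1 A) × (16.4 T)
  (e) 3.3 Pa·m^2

(e)

Work out the base dimensions of each:
  (a) J·m⁻² = N·m·m⁻² = kg·s⁻²
  (b) kg·s⁻²
  (c) [kg·m²·s⁻³] / [m²·s⁻¹] = kg·s⁻²
  (d) [A] · [kg·s⁻²·A⁻¹] = kg·s⁻²
  (e) Pa·m² = N·m⁻²·m² = kg·m·s⁻²
All reduce to kg·s⁻² except (e), which is kg·m·s⁻².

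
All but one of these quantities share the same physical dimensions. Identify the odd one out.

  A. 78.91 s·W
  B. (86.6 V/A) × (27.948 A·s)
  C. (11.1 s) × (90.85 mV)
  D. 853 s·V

Reduce each to base SI dimensions:
  A. W·s = J·s⁻¹·s = kg·m²·s⁻²
  B. [kg·m²·s⁻³·A⁻²] · [s·A] = kg·m²·s⁻²·A⁻¹
  C. [s] · [kg·m²·s⁻³·A⁻¹] = kg·m²·s⁻²·A⁻¹
  D. V·s = J·C⁻¹·s = kg·m²·s⁻²·A⁻¹
All reduce to kg·m²·s⁻²·A⁻¹ except A., which is kg·m²·s⁻².

A.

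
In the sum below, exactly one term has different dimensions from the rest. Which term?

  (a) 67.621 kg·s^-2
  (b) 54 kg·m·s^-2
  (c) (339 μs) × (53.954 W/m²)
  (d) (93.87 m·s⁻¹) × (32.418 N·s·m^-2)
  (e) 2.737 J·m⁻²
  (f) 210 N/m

(b)

In SI base units:
  (a) kg·s⁻²
  (b) kg·m·s⁻²
  (c) [s] · [kg·s⁻³] = kg·s⁻²
  (d) [m·s⁻¹] · [kg·m⁻¹·s⁻¹] = kg·s⁻²
  (e) J·m⁻² = N·m·m⁻² = kg·s⁻²
  (f) N·m⁻¹ = kg·m·s⁻²·m⁻¹ = kg·s⁻²
All reduce to kg·s⁻² except (b), which is kg·m·s⁻².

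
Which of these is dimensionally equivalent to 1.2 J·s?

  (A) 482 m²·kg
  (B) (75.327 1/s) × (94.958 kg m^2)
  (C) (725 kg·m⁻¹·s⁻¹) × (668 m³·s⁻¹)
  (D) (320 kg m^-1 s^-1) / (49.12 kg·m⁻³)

(B)

Reference: J·s = N·m·s = kg·m²·s⁻¹.
Each option:
  (A) kg·m²
  (B) [s⁻¹] · [kg·m²] = kg·m²·s⁻¹  ← same
  (C) [kg·m⁻¹·s⁻¹] · [m³·s⁻¹] = kg·m²·s⁻²
  (D) [kg·m⁻¹·s⁻¹] / [kg·m⁻³] = m²·s⁻¹
Only (B) matches kg·m²·s⁻¹.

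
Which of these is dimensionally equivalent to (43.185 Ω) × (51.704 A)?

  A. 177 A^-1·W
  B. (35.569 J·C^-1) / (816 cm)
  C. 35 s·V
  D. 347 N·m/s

Reference: [kg·m²·s⁻³·A⁻²] · [A] = kg·m²·s⁻³·A⁻¹.
Each option:
  A. W·A⁻¹ = J·s⁻¹·A⁻¹ = kg·m²·s⁻³·A⁻¹  ← same
  B. [kg·m²·s⁻³·A⁻¹] / [m] = kg·m·s⁻³·A⁻¹
  C. V·s = J·C⁻¹·s = kg·m²·s⁻²·A⁻¹
  D. N·m·s⁻¹ = kg·m·s⁻²·m·s⁻¹ = kg·m²·s⁻³
Only A. matches kg·m²·s⁻³·A⁻¹.

A.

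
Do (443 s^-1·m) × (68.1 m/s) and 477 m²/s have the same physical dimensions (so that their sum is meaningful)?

No

Expand each in SI base units:
  (443 s^-1·m) × (68.1 m/s):  [m·s⁻¹] · [m·s⁻¹] = m²·s⁻²
  477 m²/s:  m²·s⁻¹
m²·s⁻² ≠ m²·s⁻¹, so they cannot be added.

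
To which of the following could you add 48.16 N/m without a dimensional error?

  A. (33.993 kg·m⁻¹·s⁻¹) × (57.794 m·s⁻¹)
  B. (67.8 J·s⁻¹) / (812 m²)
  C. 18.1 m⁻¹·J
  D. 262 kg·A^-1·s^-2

Reference: N·m⁻¹ = kg·m·s⁻²·m⁻¹ = kg·s⁻².
Each option:
  A. [kg·m⁻¹·s⁻¹] · [m·s⁻¹] = kg·s⁻²  ← same
  B. [kg·m²·s⁻³] / [m²] = kg·s⁻³
  C. J·m⁻¹ = N·m·m⁻¹ = kg·m·s⁻²
  D. kg·s⁻²·A⁻¹
Only A. matches kg·s⁻².

A.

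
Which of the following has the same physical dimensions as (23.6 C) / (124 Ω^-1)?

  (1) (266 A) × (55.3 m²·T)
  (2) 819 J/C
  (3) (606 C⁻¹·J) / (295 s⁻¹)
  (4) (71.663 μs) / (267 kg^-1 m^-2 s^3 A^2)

(3)

Reference: [s·A] / [kg⁻¹·m⁻²·s³·A²] = kg·m²·s⁻²·A⁻¹.
Each option:
  (1) [A] · [kg·m²·s⁻²·A⁻¹] = kg·m²·s⁻²
  (2) J·C⁻¹ = N·m·(s·A)⁻¹ = kg·m²·s⁻³·A⁻¹
  (3) [kg·m²·s⁻³·A⁻¹] / [s⁻¹] = kg·m²·s⁻²·A⁻¹  ← same
  (4) [s] / [kg⁻¹·m⁻²·s³·A²] = kg·m²·s⁻²·A⁻²
Only (3) matches kg·m²·s⁻²·A⁻¹.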